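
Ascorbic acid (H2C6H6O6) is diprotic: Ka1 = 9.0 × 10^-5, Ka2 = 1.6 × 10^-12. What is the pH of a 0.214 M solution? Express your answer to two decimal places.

Ka1 ≫ Ka2, so treat the first dissociation as the only significant source of H+.
Ka1 = x²/(0.214 − x) = 9.0 × 10^-5
x ≈ √(9.0 × 10^-5 × 0.214) = 4.39 × 10^-3 M
pH = −log(4.39 × 10^-3) = 2.36

pH = 2.36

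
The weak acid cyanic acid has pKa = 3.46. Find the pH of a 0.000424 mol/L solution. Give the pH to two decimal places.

HOCN ⇌ OCN- + H+
Ka = 10^(−3.46) = 3.47 × 10^-4
From the ICE table, Ka = [H+]²/(0.000424 − [H+]) = 3.47 × 10^-4.
The 5% rule fails; solving [H+]² + Ka·[H+] − Ka·C₀ = 0 exactly:
[H+] = (−Ka + √(Ka² + 4·Ka·C₀))/2 = 2.47 × 10^-4 M
pH = −log(2.47 × 10^-4) = 3.61

pH = 3.61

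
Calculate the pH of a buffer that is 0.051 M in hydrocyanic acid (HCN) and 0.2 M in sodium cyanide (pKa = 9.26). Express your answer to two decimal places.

pH = 9.85

Using pH = pKa + log([base]/[acid]) with [base]/[acid] = 0.2/0.051:
pH = 9.26 + (+0.593) = 9.85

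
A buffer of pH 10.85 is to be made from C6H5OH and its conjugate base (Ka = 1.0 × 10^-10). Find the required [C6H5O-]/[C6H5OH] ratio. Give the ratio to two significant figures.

ratio = 7.1

pKa = -log(1.0 × 10^-10) = 10.000
pH = pKa + log(r) ⇒ log(r) = 10.85 − 10.000 = +0.850
r = [C6H5O-]/[C6H5OH] = 10^(+0.850) = 7.08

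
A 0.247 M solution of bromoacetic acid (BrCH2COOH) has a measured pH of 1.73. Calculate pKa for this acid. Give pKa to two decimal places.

[H+] = 10^(-1.73) = 1.86 × 10^-2 M
At equilibrium [HA] = 0.247 − 1.86 × 10^-2 = 2.28 × 10^-1 M
Ka = [H+][A-]/[HA] = (1.86 × 10^-2)² / 2.28 × 10^-1 = 1.52 × 10^-3
pKa = -log(1.52 × 10^-3) = 2.82

pKa = 2.82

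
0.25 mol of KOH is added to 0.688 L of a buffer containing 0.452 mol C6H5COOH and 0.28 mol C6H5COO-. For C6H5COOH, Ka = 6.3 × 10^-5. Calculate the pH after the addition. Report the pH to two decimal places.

pH = 4.62

After neutralization: n(C6H5COOH) = 0.202 mol, n(C6H5COO-) = 0.53 mol.
pKa = −log(6.3 × 10^-5) = 4.201
Henderson–Hasselbalch with mole ratio 0.53/0.202: pH = 4.201 + (+0.419)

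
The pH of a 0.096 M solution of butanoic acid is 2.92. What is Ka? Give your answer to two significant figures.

[H+] = 10^(-2.92) = 1.20 × 10^-3 M
At equilibrium [HA] = 0.096 − 1.20 × 10^-3 = 9.48 × 10^-2 M
Ka = [H+][A-]/[HA] = (1.20 × 10^-3)² / 9.48 × 10^-2 = 1.5 × 10^-5

Ka = 1.5 × 10^-5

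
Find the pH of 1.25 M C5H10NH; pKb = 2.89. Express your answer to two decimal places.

C5H10NH + H2O ⇌ C5H10NH2+ + OH-
Kb = 10^(−2.89) = 1.29 × 10^-3
Kb = x²/(1.25 − x) = 1.29 × 10^-3
Since Kb ≪ C₀, x ≈ √(Kb·C₀) = 4.02 × 10^-2 M.
(x/C₀ = 3.2% < 5%, so the approximation holds.)
pOH = 1.40, so pH = 14.00 − pOH = 12.60

pH = 12.60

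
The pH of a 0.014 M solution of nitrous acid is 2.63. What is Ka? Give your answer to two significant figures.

Ka = 4.7 × 10^-4

[H+] = 10^(-2.63) = 2.34 × 10^-3 M
At equilibrium [HA] = 0.014 − 2.34 × 10^-3 = 1.17 × 10^-2 M
Ka = [H+][A-]/[HA] = (2.34 × 10^-3)² / 1.17 × 10^-2 = 4.7 × 10^-4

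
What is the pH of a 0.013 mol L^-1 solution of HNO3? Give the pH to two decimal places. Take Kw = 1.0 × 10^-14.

pH = 1.89

HNO3 is a strong acid and dissociates completely, so [H+] = 0.013 M.
pH = -log(0.013) = 1.89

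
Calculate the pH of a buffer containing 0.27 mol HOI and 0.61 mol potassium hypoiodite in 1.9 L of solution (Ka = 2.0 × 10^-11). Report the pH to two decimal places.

pKa = −log(2.0 × 10^-11) = 10.699
Using pH = pKa + log([base]/[acid]) with [base]/[acid] = 0.61/0.27:
pH = 10.699 + (+0.354) = 11.05

pH = 11.05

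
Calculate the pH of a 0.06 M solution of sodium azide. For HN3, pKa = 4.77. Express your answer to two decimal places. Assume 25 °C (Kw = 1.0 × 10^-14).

pH = 8.77

N3- is the conjugate base of the weak acid HN3.
Ka = 10^(−4.77) = 1.70 × 10^-5
Kb = Kw/Ka = 1.0×10^-14 / 1.70 × 10^-5 = 5.88 × 10^-10
Kb = [OH-]²/(0.06 − [OH-]) = 5.88 × 10^-10
Neglecting [OH-] in the denominator: [OH-] = √(5.88 × 10^-10 × 0.06) = 5.94 × 10^-6 M
([OH-]/C₀ = 0.0099% < 5%, so the approximation holds.)
pOH = −log(5.94 × 10^-6) = 5.23; pH = 14.00 − 5.23 = 8.77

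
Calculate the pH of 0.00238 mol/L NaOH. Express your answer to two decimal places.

NaOH is a strong base; [OH-] = 0.00238 M.
pOH = -log(0.00238) = 2.62
pH = 14.00 - 2.62 = 11.38

pH = 11.38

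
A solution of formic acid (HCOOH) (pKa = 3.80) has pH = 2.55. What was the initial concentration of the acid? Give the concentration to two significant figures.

C₀ = 5.3 × 10^-2 M

[H+] = 10^(-2.55) = 2.82 × 10^-3 M = x
Ka = 10^(−3.80) = 1.58 × 10^-4
Ka = x²/(C₀ − x) ⇒ C₀ = x + x²/Ka
C₀ = 2.82 × 10^-3 + (2.82 × 10^-3)²/(1.58 × 10^-4) = 5.32 × 10^-2 M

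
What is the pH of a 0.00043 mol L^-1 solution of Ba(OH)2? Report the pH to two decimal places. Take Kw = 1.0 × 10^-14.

Ba(OH)2 is a strong base (each formula unit releases 2 OH-); [OH-] = 0.00086 M.
pOH = -log(0.00086) = 3.07
pH = 14.00 - 3.07 = 10.93

pH = 10.93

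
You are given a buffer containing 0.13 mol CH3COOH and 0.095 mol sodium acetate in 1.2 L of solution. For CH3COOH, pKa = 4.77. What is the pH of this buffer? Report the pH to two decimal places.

pH = 4.63

Henderson–Hasselbalch: pH = pKa + log([CH3COO-]/[CH3COOH]) = 4.77 + log(0.095/0.13)
pH = 4.77 + (-0.136) = 4.63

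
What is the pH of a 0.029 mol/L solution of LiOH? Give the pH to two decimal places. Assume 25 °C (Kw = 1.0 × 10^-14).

pH = 12.46

LiOH is a strong base; [OH-] = 0.029 M.
pOH = -log(0.029) = 1.54
pH = 14.00 - 1.54 = 12.46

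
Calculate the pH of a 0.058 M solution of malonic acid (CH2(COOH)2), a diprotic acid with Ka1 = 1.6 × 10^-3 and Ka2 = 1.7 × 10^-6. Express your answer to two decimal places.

Ka1 ≫ Ka2, so treat the first dissociation as the only significant source of H+.
Ka1 = x²/(0.058 − x) = 1.6 × 10^-3
Solving the quadratic: x = (−Ka1 + √(Ka1² + 4·Ka1·C₀))/2 = 8.87 × 10^-3 M
pH = −log(8.87 × 10^-3) = 2.05

pH = 2.05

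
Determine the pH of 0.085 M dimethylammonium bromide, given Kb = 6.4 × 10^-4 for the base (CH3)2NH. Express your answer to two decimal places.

(CH3)2NH2+ is the conjugate acid of the weak base (CH3)2NH.
Ka = Kw/Kb = 1.0×10^-14 / 6.4 × 10^-4 = 1.56 × 10^-11
From the ICE table, Ka = [H+]²/(0.085 − [H+]) = 1.56 × 10^-11.
Neglecting [H+] in the denominator: [H+] = √(1.56 × 10^-11 × 0.085) = 1.15 × 10^-6 M
Check: 0.0014% ionized — well under 5%, approximation valid.
pH = −log[H+] = −log(1.15 × 10^-6) = 5.94

pH = 5.94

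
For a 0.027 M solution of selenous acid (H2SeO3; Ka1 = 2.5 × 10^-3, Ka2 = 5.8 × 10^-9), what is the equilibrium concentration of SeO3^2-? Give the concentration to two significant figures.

5.8 × 10^-9 M

First ionization gives [H+] ≈ [HSeO3-] = 7.06 × 10^-3 M.
Second step: Ka2 = [H+][SeO3^2-]/[HSeO3-] ≈ [SeO3^2-] (since [H+] ≈ [HSeO3-]).
So [SeO3^2-] ≈ Ka2.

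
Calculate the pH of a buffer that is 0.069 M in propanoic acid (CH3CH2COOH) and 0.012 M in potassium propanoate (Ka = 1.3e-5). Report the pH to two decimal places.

pKa = −log(1.3 × 10^-5) = 4.886
pH = pKa + log([A⁻]/[HA]) = 4.886 + log(0.012/0.069)
pH = 4.886 + (-0.760) = 4.13

pH = 4.13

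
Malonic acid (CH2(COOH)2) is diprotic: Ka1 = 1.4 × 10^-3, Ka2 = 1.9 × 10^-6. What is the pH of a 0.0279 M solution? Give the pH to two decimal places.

pH = 2.25

Ka1 ≫ Ka2, so treat the first dissociation as the only significant source of H+.
Ka1 = x²/(0.0279 − x) = 1.4 × 10^-3
Solving the quadratic: x = (−Ka1 + √(Ka1² + 4·Ka1·C₀))/2 = 5.59 × 10^-3 M
pH = −log(5.59 × 10^-3) = 2.25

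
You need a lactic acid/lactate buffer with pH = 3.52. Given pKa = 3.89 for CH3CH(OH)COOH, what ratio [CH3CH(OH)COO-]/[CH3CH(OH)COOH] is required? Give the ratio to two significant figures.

pH = pKa + log(r) ⇒ log(r) = 3.52 − 3.89 = -0.37
r = [CH3CH(OH)COO-]/[CH3CH(OH)COOH] = 10^(-0.37) = 0.427

ratio = 0.43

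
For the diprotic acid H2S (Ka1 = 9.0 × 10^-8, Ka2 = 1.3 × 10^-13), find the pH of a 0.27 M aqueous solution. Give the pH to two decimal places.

pH = 3.81

Since Ka1 ≫ Ka2, the first ionization dominates [H+].
Ka1 = x²/(0.27 − x) = 9.0 × 10^-8
x ≈ √(9.0 × 10^-8 × 0.27) = 1.56 × 10^-4 M
pH = −log(1.56 × 10^-4) = 3.81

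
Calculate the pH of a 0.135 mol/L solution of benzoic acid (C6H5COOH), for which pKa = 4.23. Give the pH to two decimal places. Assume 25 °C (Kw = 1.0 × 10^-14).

pH = 2.55

C6H5COOH ⇌ C6H5COO- + H+
Ka = 10^(−4.23) = 5.89 × 10^-5
Let x = [H+] at equilibrium. Ka = x²/(0.135 − x).
Since Ka ≪ C₀, x ≈ √(Ka·C₀) = 2.82 × 10^-3 M.
pH = −log(2.82 × 10^-3) = 2.55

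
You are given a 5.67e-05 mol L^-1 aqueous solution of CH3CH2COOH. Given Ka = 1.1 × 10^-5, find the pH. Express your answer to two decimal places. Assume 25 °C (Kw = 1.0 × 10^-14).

pH = 4.70

CH3CH2COOH ⇌ CH3CH2COO- + H+
From the ICE table, Ka = x²/(5.67e-05 − x) = 1.1 × 10^-5.
Here C₀/Ka ≈ 5.15, so the small-x approximation fails. Use the quadratic:
x = (−Ka + √(Ka² + 4·Ka·C₀))/2 = 2.01 × 10^-5 M
pH = −log[H+] = −log(2.01 × 10^-5) = 4.70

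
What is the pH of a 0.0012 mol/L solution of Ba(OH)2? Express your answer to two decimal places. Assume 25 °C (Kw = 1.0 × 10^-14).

pH = 11.38

Ba(OH)2 is a strong base (each formula unit releases 2 OH-); [OH-] = 0.0024 M.
pOH = -log(0.0024) = 2.62
pH = 14.00 - 2.62 = 11.38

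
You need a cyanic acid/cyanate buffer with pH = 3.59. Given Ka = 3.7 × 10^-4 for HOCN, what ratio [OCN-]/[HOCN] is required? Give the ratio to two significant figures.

pKa = -log(3.7 × 10^-4) = 3.432
pH = pKa + log(r) ⇒ log(r) = 3.59 − 3.432 = +0.158
r = [OCN-]/[HOCN] = 10^(+0.158) = 1.44

ratio = 1.4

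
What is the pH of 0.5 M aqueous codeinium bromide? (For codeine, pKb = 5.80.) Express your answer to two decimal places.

pH = 4.25

C18H22NO3+ is the conjugate acid of the weak base C18H21NO3.
Kb = 10^(−5.80) = 1.58 × 10^-6
Ka = Kw/Kb = 1.0×10^-14 / 1.58 × 10^-6 = 6.33 × 10^-9
Ka = x²/(0.5 − x) = 6.33 × 10^-9
Since Ka ≪ C₀, x ≈ √(Ka·C₀) = 5.63 × 10^-5 M.
pH = −log[H+] = −log(5.63 × 10^-5) = 4.25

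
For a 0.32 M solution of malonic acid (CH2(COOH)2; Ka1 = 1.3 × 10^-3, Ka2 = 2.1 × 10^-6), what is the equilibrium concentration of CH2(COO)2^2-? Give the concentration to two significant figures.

First ionization gives [H+] ≈ [CH2(COOH)COO-] = 1.98 × 10^-2 M.
Second step: Ka2 = [H+][CH2(COO)2^2-]/[CH2(COOH)COO-] ≈ [CH2(COO)2^2-] (since [H+] ≈ [CH2(COOH)COO-]).
So [CH2(COO)2^2-] ≈ Ka2.

2.1 × 10^-6 M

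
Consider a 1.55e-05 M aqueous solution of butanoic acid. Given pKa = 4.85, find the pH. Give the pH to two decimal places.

CH3(CH2)2COOH ⇌ CH3(CH2)2COO- + H+
Ka = 10^(−4.85) = 1.41 × 10^-5
Let x = [H+] at equilibrium. Ka = x²/(1.55e-05 − x).
Here C₀/Ka ≈ 1.1, so the small-x approximation fails. Use the quadratic:
x = (−Ka + √(Ka² + 4·Ka·C₀))/2 = 9.33 × 10^-6 M
pH = −log(9.33 × 10^-6) = 5.03

pH = 5.03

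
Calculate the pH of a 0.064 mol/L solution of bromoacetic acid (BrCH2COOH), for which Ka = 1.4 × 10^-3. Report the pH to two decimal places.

pH = 2.06

BrCH2COOH ⇌ BrCH2COO- + H+
Ka = [H+]²/(0.064 − [H+]) = 1.4 × 10^-3
Here C₀/Ka ≈ 45.7, so the small-[H+] approximation fails. Use the quadratic:
[H+] = [−0.0014 + √(0.0014² + 0.000358)]/2 = 8.79 × 10^-3 M
pH = −log[H+] = −log(8.79 × 10^-3) = 2.06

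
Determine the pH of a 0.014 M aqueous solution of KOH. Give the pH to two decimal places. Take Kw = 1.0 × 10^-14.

KOH is a strong base; [OH-] = 0.014 M.
pOH = -log(0.014) = 1.85
pH = 14.00 - 1.85 = 12.15

pH = 12.15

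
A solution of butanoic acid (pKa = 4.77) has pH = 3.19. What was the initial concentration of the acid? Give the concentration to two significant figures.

C₀ = 2.5 × 10^-2 M

[H+] = 10^(-3.19) = 6.46 × 10^-4 M = x
Ka = 10^(−4.77) = 1.70 × 10^-5
Ka = x²/(C₀ − x) ⇒ C₀ = x + x²/Ka
C₀ = 6.46 × 10^-4 + (6.46 × 10^-4)²/(1.70 × 10^-5) = 2.52 × 10^-2 M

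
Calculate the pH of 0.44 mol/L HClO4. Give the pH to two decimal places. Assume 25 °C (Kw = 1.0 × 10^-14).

pH = 0.36

HClO4 is a strong acid and dissociates completely, so [H+] = 0.44 M.
pH = -log(0.44) = 0.36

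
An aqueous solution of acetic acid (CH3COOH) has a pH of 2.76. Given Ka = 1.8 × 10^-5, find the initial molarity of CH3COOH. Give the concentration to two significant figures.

C₀ = 1.7 × 10^-1 M

[H+] = 10^(-2.76) = 1.74 × 10^-3 M = x
Ka = x²/(C₀ − x) ⇒ C₀ = x + x²/Ka
C₀ = 1.74 × 10^-3 + (1.74 × 10^-3)²/(1.8 × 10^-5) = 1.70 × 10^-1 M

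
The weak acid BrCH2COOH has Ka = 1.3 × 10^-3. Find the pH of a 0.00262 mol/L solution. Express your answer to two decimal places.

pH = 2.88

BrCH2COOH ⇌ BrCH2COO- + H+
From the ICE table, Ka = [H+]²/(0.00262 − [H+]) = 1.3 × 10^-3.
The 5% rule fails; solving [H+]² + Ka·[H+] − Ka·C₀ = 0 exactly:
[H+] = (−Ka + √(Ka² + 4·Ka·C₀))/2 = 1.31 × 10^-3 M
pH = −log[H+] = −log(1.31 × 10^-3) = 2.88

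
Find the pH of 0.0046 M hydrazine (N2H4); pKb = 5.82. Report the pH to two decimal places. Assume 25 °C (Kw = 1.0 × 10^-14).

N2H4 + H2O ⇌ N2H5+ + OH-
Kb = 10^(−5.82) = 1.51 × 10^-6
From the ICE table, Kb = x²/(0.0046 − x) = 1.51 × 10^-6.
Neglecting x in the denominator: x = √(1.51 × 10^-6 × 0.0046) = 8.33 × 10^-5 M
pOH = −log(8.33 × 10^-5) = 4.08; pH = 14.00 − 4.08 = 9.92

pH = 9.92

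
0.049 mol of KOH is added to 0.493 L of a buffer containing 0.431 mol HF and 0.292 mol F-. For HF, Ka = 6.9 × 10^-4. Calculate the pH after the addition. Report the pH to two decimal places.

pH = 3.11

After neutralization: n(HF) = 0.382 mol, n(F-) = 0.341 mol.
pKa = −log(6.9 × 10^-4) = 3.161
pH = pKa + log(n_F-/n_HF) = 3.161 + log(0.341/0.382) = 3.161 + (-0.049)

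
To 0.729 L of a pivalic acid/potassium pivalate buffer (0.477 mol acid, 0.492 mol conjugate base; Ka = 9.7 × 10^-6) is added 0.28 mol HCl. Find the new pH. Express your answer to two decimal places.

After neutralization: n((CH3)3CCOOH) = 0.757 mol, n((CH3)3CCOO-) = 0.212 mol.
pKa = −log(9.7 × 10^-6) = 5.013
pH = pKa + log([A⁻]/[HA]) = 5.013 + log(0.212/0.757) = 5.013 -0.553

pH = 4.46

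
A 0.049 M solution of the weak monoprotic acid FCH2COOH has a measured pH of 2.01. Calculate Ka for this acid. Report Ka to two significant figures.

Ka = 2.4 × 10^-3

[H+] = 10^(-2.01) = 9.77 × 10^-3 M
At equilibrium [HA] = 0.049 − 9.77 × 10^-3 = 3.92 × 10^-2 M
Ka = [H+][A-]/[HA] = (9.77 × 10^-3)² / 3.92 × 10^-2 = 2.4 × 10^-3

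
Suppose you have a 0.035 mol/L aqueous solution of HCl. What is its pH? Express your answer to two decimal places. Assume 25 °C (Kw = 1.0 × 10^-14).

HCl is a strong acid and dissociates completely, so [H+] = 0.035 M.
pH = -log(0.035) = 1.46

pH = 1.46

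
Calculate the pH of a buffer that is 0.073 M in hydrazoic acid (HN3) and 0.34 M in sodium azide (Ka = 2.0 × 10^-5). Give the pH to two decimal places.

pH = 5.37

pKa = −log(2.0 × 10^-5) = 4.699
pH = pKa + log([A⁻]/[HA]) = 4.699 + log(0.34/0.073)
pH = 4.699 + (+0.668) = 5.37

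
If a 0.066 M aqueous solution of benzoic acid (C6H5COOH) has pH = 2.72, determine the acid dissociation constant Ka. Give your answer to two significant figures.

[H+] = 10^(-2.72) = 1.91 × 10^-3 M
At equilibrium [HA] = 0.066 − 1.91 × 10^-3 = 6.41 × 10^-2 M
Ka = [H+][A-]/[HA] = (1.91 × 10^-3)² / 6.41 × 10^-2 = 5.7 × 10^-5

Ka = 5.7 × 10^-5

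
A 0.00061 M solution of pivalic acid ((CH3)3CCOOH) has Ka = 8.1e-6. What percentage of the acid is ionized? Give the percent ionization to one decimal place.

(CH3)3CCOOH ⇌ (CH3)3CCOO- + H+; let x = [H+] at equilibrium.
Ka = x²/(C₀ − x); solving the quadratic gives x = 6.64 × 10^-5 M.
% ionization = x/C₀ × 100% = 6.64 × 10^-5/0.00061 × 100% = 10.9%

10.9%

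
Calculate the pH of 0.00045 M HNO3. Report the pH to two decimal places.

pH = 3.35

HNO3 is a strong acid and dissociates completely, so [H+] = 0.00045 M.
pH = -log(0.00045) = 3.35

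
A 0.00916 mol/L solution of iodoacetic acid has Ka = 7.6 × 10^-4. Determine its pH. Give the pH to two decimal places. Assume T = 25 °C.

ICH2COOH ⇌ ICH2COO- + H+
Ka = [H+]²/(0.00916 − [H+]) = 7.6 × 10^-4
Here C₀/Ka ≈ 12.1, so the small-[H+] approximation fails. Use the quadratic:
[H+] = [−0.00076 + √(0.00076² + 2.78e-05)]/2 = 2.29 × 10^-3 M
pH = −log(2.29 × 10^-3) = 2.64

pH = 2.64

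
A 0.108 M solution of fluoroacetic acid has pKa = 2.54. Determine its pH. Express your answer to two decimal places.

FCH2COOH ⇌ FCH2COO- + H+
Ka = 10^(−2.54) = 2.88 × 10^-3
Ka = x²/(0.108 − x) = 2.88 × 10^-3
The 5% rule fails; solving x² + Ka·x − Ka·C₀ = 0 exactly:
x = (−Ka + √(Ka² + 4·Ka·C₀))/2 = 1.63 × 10^-2 M
pH = −log(1.63 × 10^-2) = 1.79

pH = 1.79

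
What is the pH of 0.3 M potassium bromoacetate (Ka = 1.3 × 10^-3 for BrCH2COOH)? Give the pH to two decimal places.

pH = 8.18

BrCH2COO- is the conjugate base of the weak acid BrCH2COOH.
Kb = Kw/Ka = 1.0×10^-14 / 1.3 × 10^-3 = 7.69 × 10^-12
From the ICE table, Kb = x²/(0.3 − x) = 7.69 × 10^-12.
Assume x ≪ 0.3: x ≈ √(7.69 × 10^-12 × 0.3) = 1.52 × 10^-6 M
pOH = −log(1.52 × 10^-6) = 5.82; pH = 14.00 − 5.82 = 8.18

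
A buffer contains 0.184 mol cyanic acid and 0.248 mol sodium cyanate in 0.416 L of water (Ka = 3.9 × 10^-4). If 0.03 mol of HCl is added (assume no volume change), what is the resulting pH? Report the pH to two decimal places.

pH = 3.42

Added H+ converts OCN- to HOCN: HOCN → 0.214 mol, OCN- → 0.218 mol.
pKa = −log(3.9 × 10^-4) = 3.409
Henderson–Hasselbalch with mole ratio 0.218/0.214: pH = 3.409 + (+0.008)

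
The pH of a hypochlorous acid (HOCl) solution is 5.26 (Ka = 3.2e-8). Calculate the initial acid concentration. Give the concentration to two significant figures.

[H+] = 10^(-5.26) = 5.50 × 10^-6 M = x
Ka = x²/(C₀ − x) ⇒ C₀ = x + x²/Ka
C₀ = 5.50 × 10^-6 + (5.50 × 10^-6)²/(3.2 × 10^-8) = 9.51 × 10^-4 M

C₀ = 9.5 × 10^-4 M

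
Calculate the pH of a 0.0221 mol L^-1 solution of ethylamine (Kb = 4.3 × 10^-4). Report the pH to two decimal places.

pH = 11.46

C2H5NH2 + H2O ⇌ C2H5NH3+ + OH-
From the ICE table, Kb = [OH-]²/(0.0221 − [OH-]) = 4.3 × 10^-4.
Here C₀/Kb ≈ 51.4, so the small-[OH-] approximation fails. Use the quadratic:
[OH-] = (−Kb + √(Kb² + 4·Kb·C₀))/2 = 2.88 × 10^-3 M
pOH = 2.54, so pH = 14.00 − pOH = 11.46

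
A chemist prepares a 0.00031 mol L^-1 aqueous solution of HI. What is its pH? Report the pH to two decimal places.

HI is a strong acid and dissociates completely, so [H+] = 0.00031 M.
pH = -log(0.00031) = 3.51

pH = 3.51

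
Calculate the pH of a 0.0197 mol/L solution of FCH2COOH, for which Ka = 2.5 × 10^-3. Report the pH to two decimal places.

FCH2COOH ⇌ FCH2COO- + H+
Ka = x²/(0.0197 − x) = 2.5 × 10^-3
The 5% rule fails; solving x² + Ka·x − Ka·C₀ = 0 exactly:
x = [−0.0025 + √(0.0025² + 0.000197)]/2 = 5.88 × 10^-3 M
pH = −log(5.88 × 10^-3) = 2.23

pH = 2.23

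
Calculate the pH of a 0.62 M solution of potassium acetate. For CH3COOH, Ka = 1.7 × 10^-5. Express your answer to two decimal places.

CH3COO- is the conjugate base of the weak acid CH3COOH.
Kb = Kw/Ka = 1.0×10^-14 / 1.7 × 10^-5 = 5.88 × 10^-10
Kb = [OH-]²/(0.62 − [OH-]) = 5.88 × 10^-10
Since Kb ≪ C₀, [OH-] ≈ √(Kb·C₀) = 1.91 × 10^-5 M.
Check: 0.0031% ionized — well under 5%, approximation valid.
pOH = −log(1.91 × 10^-5) = 4.72; pH = 14.00 − 4.72 = 9.28

pH = 9.28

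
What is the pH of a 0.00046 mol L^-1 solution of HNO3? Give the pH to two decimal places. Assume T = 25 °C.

HNO3 is a strong acid and dissociates completely, so [H+] = 0.00046 M.
pH = -log(0.00046) = 3.34

pH = 3.34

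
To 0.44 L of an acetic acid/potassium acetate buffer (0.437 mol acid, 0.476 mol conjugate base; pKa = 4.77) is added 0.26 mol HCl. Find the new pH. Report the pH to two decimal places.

Added H+ converts CH3COO- to CH3COOH: CH3COOH → 0.697 mol, CH3COO- → 0.216 mol.
Henderson–Hasselbalch with mole ratio 0.216/0.697: pH = 4.77 + (-0.509)

pH = 4.26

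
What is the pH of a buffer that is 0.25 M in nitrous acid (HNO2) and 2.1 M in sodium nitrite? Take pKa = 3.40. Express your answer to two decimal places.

Using pH = pKa + log([base]/[acid]) with [base]/[acid] = 2.1/0.25:
pH = 3.40 + (+0.924) = 4.32

pH = 4.32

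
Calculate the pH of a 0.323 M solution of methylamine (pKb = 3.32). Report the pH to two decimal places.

pH = 12.09

CH3NH2 + H2O ⇌ CH3NH3+ + OH-
Kb = 10^(−3.32) = 4.79 × 10^-4
From the ICE table, Kb = [OH-]²/(0.323 − [OH-]) = 4.79 × 10^-4.
Assume [OH-] ≪ 0.323: [OH-] ≈ √(4.79 × 10^-4 × 0.323) = 1.24 × 10^-2 M
pOH = 1.91, so pH = 14.00 − pOH = 12.09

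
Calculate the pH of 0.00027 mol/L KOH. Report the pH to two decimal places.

KOH is a strong base; [OH-] = 0.00027 M.
pOH = -log(0.00027) = 3.57
pH = 14.00 - 3.57 = 10.43

pH = 10.43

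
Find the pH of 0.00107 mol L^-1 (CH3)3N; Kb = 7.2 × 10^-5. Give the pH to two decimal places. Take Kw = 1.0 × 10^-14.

pH = 10.39

(CH3)3N + H2O ⇌ (CH3)3NH+ + OH-
Kb = x²/(0.00107 − x) = 7.2 × 10^-5
x is not negligible relative to C₀; solve x² + 7.2e-05·x − 7.7e-08 = 0.
x = [−7.2e-05 + √(7.2e-05² + 3.08e-07)]/2 = 2.44 × 10^-4 M
pOH = −log(2.44 × 10^-4) = 3.61; pH = 14.00 − 3.61 = 10.39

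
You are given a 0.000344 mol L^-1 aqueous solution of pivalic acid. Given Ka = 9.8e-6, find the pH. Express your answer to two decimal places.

pH = 4.27

(CH3)3CCOOH ⇌ (CH3)3CCOO- + H+
Ka = x²/(0.000344 − x) = 9.8 × 10^-6
x is not negligible relative to C₀; solve x² + 9.8e-06·x − 3.37e-09 = 0.
x = (−Ka + √(Ka² + 4·Ka·C₀))/2 = 5.34 × 10^-5 M
pH = −log[H+] = −log(5.34 × 10^-5) = 4.27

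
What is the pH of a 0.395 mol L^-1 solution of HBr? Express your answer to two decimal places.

HBr is a strong acid and dissociates completely, so [H+] = 0.395 M.
pH = -log(0.395) = 0.40

pH = 0.40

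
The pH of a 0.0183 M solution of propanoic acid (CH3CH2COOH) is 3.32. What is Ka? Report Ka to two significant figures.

Ka = 1.3 × 10^-5

[H+] = 10^(-3.32) = 4.79 × 10^-4 M
At equilibrium [HA] = 0.0183 − 4.79 × 10^-4 = 1.78 × 10^-2 M
Ka = [H+][A-]/[HA] = (4.79 × 10^-4)² / 1.78 × 10^-2 = 1.3 × 10^-5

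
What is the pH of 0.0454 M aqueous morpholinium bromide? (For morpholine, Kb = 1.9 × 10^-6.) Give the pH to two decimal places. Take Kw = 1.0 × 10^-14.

pH = 4.81

C4H8ONH2+ is the conjugate acid of the weak base C4H8ONH.
Ka = Kw/Kb = 1.0×10^-14 / 1.9 × 10^-6 = 5.26 × 10^-9
From the ICE table, Ka = [H+]²/(0.0454 − [H+]) = 5.26 × 10^-9.
Since Ka ≪ C₀, [H+] ≈ √(Ka·C₀) = 1.55 × 10^-5 M.
([H+]/C₀ = 0.034% < 5%, so the approximation holds.)
pH = −log[H+] = −log(1.55 × 10^-5) = 4.81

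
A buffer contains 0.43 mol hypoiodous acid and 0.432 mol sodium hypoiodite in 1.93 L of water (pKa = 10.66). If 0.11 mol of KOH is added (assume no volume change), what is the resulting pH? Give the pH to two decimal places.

OH- converts HOI to OI-: HOI → 0.32 mol, OI- → 0.542 mol.
pH = pKa + log([A⁻]/[HA]) = 10.66 + log(0.542/0.32) = 10.66 +0.229

pH = 10.89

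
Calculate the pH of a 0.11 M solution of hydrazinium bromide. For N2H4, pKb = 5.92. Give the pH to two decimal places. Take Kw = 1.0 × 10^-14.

pH = 4.52

N2H5+ is the conjugate acid of the weak base N2H4.
Kb = 10^(−5.92) = 1.20 × 10^-6
Ka = Kw/Kb = 1.0×10^-14 / 1.20 × 10^-6 = 8.33 × 10^-9
Let x = [H+] at equilibrium. Ka = x²/(0.11 − x).
Neglecting x in the denominator: x = √(8.33 × 10^-9 × 0.11) = 3.03 × 10^-5 M
pH = −log[H+] = −log(3.03 × 10^-5) = 4.52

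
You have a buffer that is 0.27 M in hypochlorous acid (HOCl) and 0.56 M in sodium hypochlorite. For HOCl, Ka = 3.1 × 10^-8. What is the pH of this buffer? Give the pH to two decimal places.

pKa = −log(3.1 × 10^-8) = 7.509
Henderson–Hasselbalch: pH = pKa + log([OCl-]/[HOCl]) = 7.509 + log(0.56/0.27)
pH = 7.509 + (+0.317) = 7.83

pH = 7.83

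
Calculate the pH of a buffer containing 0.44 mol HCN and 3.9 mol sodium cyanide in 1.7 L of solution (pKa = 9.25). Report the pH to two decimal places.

pH = 10.20

Using pH = pKa + log([base]/[acid]) with [base]/[acid] = 3.9/0.44:
pH = 9.25 + (+0.948) = 10.20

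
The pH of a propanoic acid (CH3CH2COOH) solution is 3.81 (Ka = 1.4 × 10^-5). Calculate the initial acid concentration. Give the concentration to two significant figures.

C₀ = 1.9 × 10^-3 M

[H+] = 10^(-3.81) = 1.55 × 10^-4 M = x
Ka = x²/(C₀ − x) ⇒ C₀ = x + x²/Ka
C₀ = 1.55 × 10^-4 + (1.55 × 10^-4)²/(1.4 × 10^-5) = 1.87 × 10^-3 M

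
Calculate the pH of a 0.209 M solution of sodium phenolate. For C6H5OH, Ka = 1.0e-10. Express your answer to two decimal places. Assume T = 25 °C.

pH = 11.66

C6H5O- is the conjugate base of the weak acid C6H5OH.
Kb = Kw/Ka = 1.0×10^-14 / 1.0 × 10^-10 = 1.00 × 10^-4
From the ICE table, Kb = [OH-]²/(0.209 − [OH-]) = 1.00 × 10^-4.
Assume [OH-] ≪ 0.209: [OH-] ≈ √(1.00 × 10^-4 × 0.209) = 4.57 × 10^-3 M
pOH = −log(4.57 × 10^-3) = 2.34; pH = 14.00 − 2.34 = 11.66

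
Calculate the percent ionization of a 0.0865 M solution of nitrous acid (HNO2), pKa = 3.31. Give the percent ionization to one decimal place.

7.2%

HNO2 ⇌ NO2- + H+; let x = [H+] at equilibrium.
Ka = 10^(−3.31) = 4.90 × 10^-4
Solve x² + 0.00049x − 4.24e-05 = 0 → x = 6.27 × 10^-3 M
% ionization = x/C₀ × 100% = 6.27 × 10^-3/0.0865 × 100% = 7.2%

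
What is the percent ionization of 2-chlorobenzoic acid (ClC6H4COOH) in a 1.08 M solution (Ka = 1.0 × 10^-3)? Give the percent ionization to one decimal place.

3.0%

ClC6H4COOH ⇌ ClC6H4COO- + H+; let x = [H+] at equilibrium.
x ≈ √(Ka·C₀) = √(1.0 × 10^-3 × 1.08) = 3.29 × 10^-2 M
% ionization = x/C₀ × 100% = 3.29 × 10^-2/1.08 × 100% = 3.0%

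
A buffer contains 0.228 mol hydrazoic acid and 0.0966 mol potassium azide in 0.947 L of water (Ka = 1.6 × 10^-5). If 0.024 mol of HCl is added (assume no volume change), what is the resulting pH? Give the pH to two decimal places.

pH = 4.26

After neutralization: n(HN3) = 0.252 mol, n(N3-) = 0.0726 mol.
pKa = −log(1.6 × 10^-5) = 4.796
pH = pKa + log(n_N3-/n_HN3) = 4.796 + log(0.0726/0.252) = 4.796 + (-0.540)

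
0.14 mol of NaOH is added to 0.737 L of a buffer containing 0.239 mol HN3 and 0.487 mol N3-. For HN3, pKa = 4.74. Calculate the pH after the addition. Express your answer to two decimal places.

OH- converts HN3 to N3-: HN3 → 0.099 mol, N3- → 0.627 mol.
pH = pKa + log([A⁻]/[HA]) = 4.74 + log(0.627/0.099) = 4.74 +0.802

pH = 5.54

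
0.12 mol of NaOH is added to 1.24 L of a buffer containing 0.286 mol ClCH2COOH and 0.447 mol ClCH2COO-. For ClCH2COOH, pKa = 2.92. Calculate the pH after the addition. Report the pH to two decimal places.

pH = 3.45

After neutralization: n(ClCH2COOH) = 0.166 mol, n(ClCH2COO-) = 0.567 mol.
pH = pKa + log([A⁻]/[HA]) = 2.92 + log(0.567/0.166) = 2.92 +0.533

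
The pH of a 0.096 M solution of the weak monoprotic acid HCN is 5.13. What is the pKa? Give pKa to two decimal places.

[H+] = 10^(-5.13) = 7.41 × 10^-6 M
At equilibrium [HA] = 0.096 − 7.41 × 10^-6 = 9.60 × 10^-2 M
Ka = [H+][A-]/[HA] = (7.41 × 10^-6)² / 9.60 × 10^-2 = 5.72 × 10^-10
pKa = -log(5.72 × 10^-10) = 9.24

pKa = 9.24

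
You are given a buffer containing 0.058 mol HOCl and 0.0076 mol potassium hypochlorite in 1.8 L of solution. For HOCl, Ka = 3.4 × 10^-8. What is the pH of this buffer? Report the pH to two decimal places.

pKa = −log(3.4 × 10^-8) = 7.469
Henderson–Hasselbalch: pH = pKa + log([OCl-]/[HOCl]) = 7.469 + log(0.0076/0.058)
pH = 7.469 + (-0.883) = 6.59

pH = 6.59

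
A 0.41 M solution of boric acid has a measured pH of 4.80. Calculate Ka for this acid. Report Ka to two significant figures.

[H+] = 10^(-4.80) = 1.58 × 10^-5 M
At equilibrium [HA] = 0.41 − 1.58 × 10^-5 = 4.10 × 10^-1 M
Ka = [H+][A-]/[HA] = (1.58 × 10^-5)² / 4.10 × 10^-1 = 6.1 × 10^-10

Ka = 6.1 × 10^-10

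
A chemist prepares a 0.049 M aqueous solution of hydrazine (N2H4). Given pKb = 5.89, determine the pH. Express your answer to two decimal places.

pH = 10.40

N2H4 + H2O ⇌ N2H5+ + OH-
Kb = 10^(−5.89) = 1.29 × 10^-6
Kb = [OH-]²/(0.049 − [OH-]) = 1.29 × 10^-6
Neglecting [OH-] in the denominator: [OH-] = √(1.29 × 10^-6 × 0.049) = 2.51 × 10^-4 M
Check: 0.51% ionized — well under 5%, approximation valid.
pOH = 3.60, so pH = 14.00 − pOH = 10.40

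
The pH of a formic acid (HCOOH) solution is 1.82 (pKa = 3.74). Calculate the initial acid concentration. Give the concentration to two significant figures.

[H+] = 10^(-1.82) = 1.51 × 10^-2 M = x
Ka = 10^(−3.74) = 1.82 × 10^-4
Ka = x²/(C₀ − x) ⇒ C₀ = x + x²/Ka
C₀ = 1.51 × 10^-2 + (1.51 × 10^-2)²/(1.82 × 10^-4) = 1.27 M

C₀ = 1.3 M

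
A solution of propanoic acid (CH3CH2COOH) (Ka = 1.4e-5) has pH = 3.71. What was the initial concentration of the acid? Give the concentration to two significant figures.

C₀ = 2.9 × 10^-3 M

[H+] = 10^(-3.71) = 1.95 × 10^-4 M = x
Ka = x²/(C₀ − x) ⇒ C₀ = x + x²/Ka
C₀ = 1.95 × 10^-4 + (1.95 × 10^-4)²/(1.4 × 10^-5) = 2.91 × 10^-3 M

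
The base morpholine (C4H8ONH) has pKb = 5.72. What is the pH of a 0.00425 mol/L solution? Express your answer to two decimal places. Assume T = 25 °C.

pH = 9.95

C4H8ONH + H2O ⇌ C4H8ONH2+ + OH-
Kb = 10^(−5.72) = 1.91 × 10^-6
From the ICE table, Kb = x²/(0.00425 − x) = 1.91 × 10^-6.
Assume x ≪ 0.00425: x ≈ √(1.91 × 10^-6 × 0.00425) = 9.01 × 10^-5 M
(x/C₀ = 2.1% < 5%, so the approximation holds.)
pOH = 4.05, so pH = 14.00 − pOH = 9.95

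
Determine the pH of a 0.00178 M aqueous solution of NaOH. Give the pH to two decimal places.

NaOH is a strong base; [OH-] = 0.00178 M.
pOH = -log(0.00178) = 2.75
pH = 14.00 - 2.75 = 11.25

pH = 11.25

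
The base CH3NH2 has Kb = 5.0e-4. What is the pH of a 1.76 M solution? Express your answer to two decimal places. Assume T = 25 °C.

CH3NH2 + H2O ⇌ CH3NH3+ + OH-
From the ICE table, Kb = x²/(1.76 − x) = 5.0 × 10^-4.
Since Kb ≪ C₀, x ≈ √(Kb·C₀) = 2.97 × 10^-2 M.
Check: 1.7% ionized — well under 5%, approximation valid.
pOH = 1.53, so pH = 14.00 − pOH = 12.47

pH = 12.47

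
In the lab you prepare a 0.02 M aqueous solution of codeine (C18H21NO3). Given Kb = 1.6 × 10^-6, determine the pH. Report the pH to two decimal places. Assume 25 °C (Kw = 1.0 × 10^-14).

C18H21NO3 + H2O ⇌ C18H22NO3+ + OH-
Let x = [OH-] at equilibrium. Kb = x²/(0.02 − x).
Neglecting x in the denominator: x = √(1.6 × 10^-6 × 0.02) = 1.79 × 10^-4 M
(x/C₀ = 0.89% < 5%, so the approximation holds.)
pOH = −log(1.79 × 10^-4) = 3.75; pH = 14.00 − 3.75 = 10.25

pH = 10.25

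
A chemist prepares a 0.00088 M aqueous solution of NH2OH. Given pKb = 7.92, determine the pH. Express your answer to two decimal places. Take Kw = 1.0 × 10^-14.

NH2OH + H2O ⇌ NH3OH+ + OH-
Kb = 10^(−7.92) = 1.20 × 10^-8
Kb = [OH-]²/(0.00088 − [OH-]) = 1.20 × 10^-8
Neglecting [OH-] in the denominator: [OH-] = √(1.20 × 10^-8 × 0.00088) = 3.25 × 10^-6 M
([OH-]/C₀ = 0.37% < 5%, so the approximation holds.)
pOH = −log(3.25 × 10^-6) = 5.49; pH = 14.00 − 5.49 = 8.51

pH = 8.51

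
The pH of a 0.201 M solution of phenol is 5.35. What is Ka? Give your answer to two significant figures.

Ka = 9.9 × 10^-11

[H+] = 10^(-5.35) = 4.47 × 10^-6 M
At equilibrium [HA] = 0.201 − 4.47 × 10^-6 = 2.01 × 10^-1 M
Ka = [H+][A-]/[HA] = (4.47 × 10^-6)² / 2.01 × 10^-1 = 9.9 × 10^-11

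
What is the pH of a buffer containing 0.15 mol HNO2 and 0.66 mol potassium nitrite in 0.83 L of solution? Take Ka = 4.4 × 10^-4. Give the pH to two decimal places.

pH = 4.00

pKa = −log(4.4 × 10^-4) = 3.357
Using pH = pKa + log([base]/[acid]) with [base]/[acid] = 0.66/0.15:
pH = 3.357 + (+0.643) = 4.00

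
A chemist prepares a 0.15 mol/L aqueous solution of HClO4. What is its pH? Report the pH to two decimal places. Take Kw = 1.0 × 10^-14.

pH = 0.82

HClO4 is a strong acid and dissociates completely, so [H+] = 0.15 M.
pH = -log(0.15) = 0.82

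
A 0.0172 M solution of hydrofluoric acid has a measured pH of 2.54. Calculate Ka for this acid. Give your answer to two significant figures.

Ka = 5.8 × 10^-4

[H+] = 10^(-2.54) = 2.88 × 10^-3 M
At equilibrium [HA] = 0.0172 − 2.88 × 10^-3 = 1.43 × 10^-2 M
Ka = [H+][A-]/[HA] = (2.88 × 10^-3)² / 1.43 × 10^-2 = 5.8 × 10^-4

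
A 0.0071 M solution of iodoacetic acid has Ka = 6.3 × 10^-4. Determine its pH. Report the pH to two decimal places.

pH = 2.74

ICH2COOH ⇌ ICH2COO- + H+
Let x = [H+] at equilibrium. Ka = x²/(0.0071 − x).
The 5% rule fails; solving x² + Ka·x − Ka·C₀ = 0 exactly:
x = [−0.00063 + √(0.00063² + 1.79e-05)]/2 = 1.82 × 10^-3 M
pH = −log[H+] = −log(1.82 × 10^-3) = 2.74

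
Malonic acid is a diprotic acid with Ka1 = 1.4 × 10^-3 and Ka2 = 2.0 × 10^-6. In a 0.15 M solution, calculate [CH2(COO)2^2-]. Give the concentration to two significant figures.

First ionization gives [H+] ≈ [CH2(COOH)COO-] = 1.38 × 10^-2 M.
Second step: Ka2 = [H+][CH2(COO)2^2-]/[CH2(COOH)COO-] ≈ [CH2(COO)2^2-] (since [H+] ≈ [CH2(COOH)COO-]).
So [CH2(COO)2^2-] ≈ Ka2.

2.0 × 10^-6 M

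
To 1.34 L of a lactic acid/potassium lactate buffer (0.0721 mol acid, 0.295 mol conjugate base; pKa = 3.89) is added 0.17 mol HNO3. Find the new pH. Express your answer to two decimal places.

pH = 3.60

After neutralization: n(CH3CH(OH)COOH) = 0.242 mol, n(CH3CH(OH)COO-) = 0.125 mol.
Henderson–Hasselbalch with mole ratio 0.125/0.242: pH = 3.89 + (-0.287)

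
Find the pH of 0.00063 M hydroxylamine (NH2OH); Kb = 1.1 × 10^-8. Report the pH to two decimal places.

pH = 8.42

NH2OH + H2O ⇌ NH3OH+ + OH-
Kb = x²/(0.00063 − x) = 1.1 × 10^-8
Assume x ≪ 0.00063: x ≈ √(1.1 × 10^-8 × 0.00063) = 2.63 × 10^-6 M
pOH = −log(2.63 × 10^-6) = 5.58; pH = 14.00 − 5.58 = 8.42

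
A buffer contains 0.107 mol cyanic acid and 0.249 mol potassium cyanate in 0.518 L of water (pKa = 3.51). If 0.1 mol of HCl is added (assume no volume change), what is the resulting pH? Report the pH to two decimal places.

pH = 3.37

Added H+ converts OCN- to HOCN: HOCN → 0.207 mol, OCN- → 0.149 mol.
Henderson–Hasselbalch with mole ratio 0.149/0.207: pH = 3.51 + (-0.143)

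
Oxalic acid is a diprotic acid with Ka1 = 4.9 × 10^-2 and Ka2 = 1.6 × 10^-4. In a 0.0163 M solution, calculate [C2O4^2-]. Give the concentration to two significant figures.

First ionization gives [H+] ≈ [HC2O4-] = 1.29 × 10^-2 M.
Second step: Ka2 = [H+][C2O4^2-]/[HC2O4-] ≈ [C2O4^2-] (since [H+] ≈ [HC2O4-]).
So [C2O4^2-] ≈ Ka2.

1.6 × 10^-4 M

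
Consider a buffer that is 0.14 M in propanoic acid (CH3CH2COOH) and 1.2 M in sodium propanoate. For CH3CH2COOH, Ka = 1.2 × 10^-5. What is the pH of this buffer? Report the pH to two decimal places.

pH = 5.85

pKa = −log(1.2 × 10^-5) = 4.921
Using pH = pKa + log([base]/[acid]) with [base]/[acid] = 1.2/0.14:
pH = 4.921 + (+0.933) = 5.85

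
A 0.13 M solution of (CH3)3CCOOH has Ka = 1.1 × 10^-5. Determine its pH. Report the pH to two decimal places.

(CH3)3CCOOH ⇌ (CH3)3CCOO- + H+
Let x = [H+] at equilibrium. Ka = x²/(0.13 − x).
Neglecting x in the denominator: x = √(1.1 × 10^-5 × 0.13) = 1.20 × 10^-3 M
pH = −log(1.20 × 10^-3) = 2.92

pH = 2.92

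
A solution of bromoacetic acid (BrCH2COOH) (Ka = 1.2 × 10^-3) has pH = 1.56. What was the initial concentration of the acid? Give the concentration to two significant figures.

C₀ = 6.6 × 10^-1 M

[H+] = 10^(-1.56) = 2.75 × 10^-2 M = x
Ka = x²/(C₀ − x) ⇒ C₀ = x + x²/Ka
C₀ = 2.75 × 10^-2 + (2.75 × 10^-2)²/(1.2 × 10^-3) = 6.58 × 10^-1 M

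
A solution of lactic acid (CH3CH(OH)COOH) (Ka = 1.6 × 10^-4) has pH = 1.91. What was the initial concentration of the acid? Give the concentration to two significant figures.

[H+] = 10^(-1.91) = 1.23 × 10^-2 M = x
Ka = x²/(C₀ − x) ⇒ C₀ = x + x²/Ka
C₀ = 1.23 × 10^-2 + (1.23 × 10^-2)²/(1.6 × 10^-4) = 9.58 × 10^-1 M

C₀ = 9.6 × 10^-1 M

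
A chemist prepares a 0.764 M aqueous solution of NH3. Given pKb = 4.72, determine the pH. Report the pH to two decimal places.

pH = 11.58

NH3 + H2O ⇌ NH4+ + OH-
Kb = 10^(−4.72) = 1.91 × 10^-5
From the ICE table, Kb = [OH-]²/(0.764 − [OH-]) = 1.91 × 10^-5.
Assume [OH-] ≪ 0.764: [OH-] ≈ √(1.91 × 10^-5 × 0.764) = 3.82 × 10^-3 M
pOH = 2.42, so pH = 14.00 − pOH = 11.58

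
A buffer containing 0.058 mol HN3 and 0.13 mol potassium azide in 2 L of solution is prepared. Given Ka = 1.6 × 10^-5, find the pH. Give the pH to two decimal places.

pKa = −log(1.6 × 10^-5) = 4.796
Henderson–Hasselbalch: pH = pKa + log([N3-]/[HN3]) = 4.796 + log(0.13/0.058)
pH = 4.796 + (+0.351) = 5.15

pH = 5.15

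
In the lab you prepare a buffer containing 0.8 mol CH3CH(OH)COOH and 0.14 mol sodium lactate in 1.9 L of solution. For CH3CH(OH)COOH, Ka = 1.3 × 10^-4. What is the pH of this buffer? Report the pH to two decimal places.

pH = 3.13

pKa = −log(1.3 × 10^-4) = 3.886
Using pH = pKa + log([base]/[acid]) with [base]/[acid] = 0.14/0.8:
pH = 3.886 + (-0.757) = 3.13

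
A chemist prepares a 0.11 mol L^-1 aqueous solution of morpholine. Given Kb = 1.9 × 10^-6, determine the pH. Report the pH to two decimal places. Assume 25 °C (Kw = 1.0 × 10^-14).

C4H8ONH + H2O ⇌ C4H8ONH2+ + OH-
From the ICE table, Kb = [OH-]²/(0.11 − [OH-]) = 1.9 × 10^-6.
Neglecting [OH-] in the denominator: [OH-] = √(1.9 × 10^-6 × 0.11) = 4.57 × 10^-4 M
pOH = 3.34, so pH = 14.00 − pOH = 10.66

pH = 10.66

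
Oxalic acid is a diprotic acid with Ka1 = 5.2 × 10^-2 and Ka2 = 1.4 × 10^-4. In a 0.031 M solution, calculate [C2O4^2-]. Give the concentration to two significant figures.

First ionization gives [H+] ≈ [HC2O4-] = 2.18 × 10^-2 M.
Second step: Ka2 = [H+][C2O4^2-]/[HC2O4-] ≈ [C2O4^2-] (since [H+] ≈ [HC2O4-]).
So [C2O4^2-] ≈ Ka2.

1.4 × 10^-4 M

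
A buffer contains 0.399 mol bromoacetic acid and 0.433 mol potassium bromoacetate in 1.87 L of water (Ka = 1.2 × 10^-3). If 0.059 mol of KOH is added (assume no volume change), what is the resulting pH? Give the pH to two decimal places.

OH- converts BrCH2COOH to BrCH2COO-: BrCH2COOH → 0.34 mol, BrCH2COO- → 0.492 mol.
pKa = −log(1.2 × 10^-3) = 2.921
Henderson–Hasselbalch with mole ratio 0.492/0.34: pH = 2.921 + (+0.160)

pH = 3.08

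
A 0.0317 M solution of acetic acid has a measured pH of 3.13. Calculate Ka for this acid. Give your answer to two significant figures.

Ka = 1.8 × 10^-5

[H+] = 10^(-3.13) = 7.41 × 10^-4 M
At equilibrium [HA] = 0.0317 − 7.41 × 10^-4 = 3.10 × 10^-2 M
Ka = [H+][A-]/[HA] = (7.41 × 10^-4)² / 3.10 × 10^-2 = 1.8 × 10^-5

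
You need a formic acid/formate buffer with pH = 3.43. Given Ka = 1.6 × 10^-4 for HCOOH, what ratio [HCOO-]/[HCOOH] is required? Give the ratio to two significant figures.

ratio = 0.43

pKa = -log(1.6 × 10^-4) = 3.796
pH = pKa + log(r) ⇒ log(r) = 3.43 − 3.796 = -0.366
r = [HCOO-]/[HCOOH] = 10^(-0.366) = 0.431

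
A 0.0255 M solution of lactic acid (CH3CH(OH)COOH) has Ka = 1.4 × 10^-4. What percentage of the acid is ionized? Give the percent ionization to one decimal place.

CH3CH(OH)COOH ⇌ CH3CH(OH)COO- + H+; let x = [H+] at equilibrium.
Ka = x²/(C₀ − x); solving the quadratic gives x = 1.82 × 10^-3 M.
Fraction ionized = 1.82 × 10^-3 / 0.0255 = 0.0714 → 7.1%

7.1%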